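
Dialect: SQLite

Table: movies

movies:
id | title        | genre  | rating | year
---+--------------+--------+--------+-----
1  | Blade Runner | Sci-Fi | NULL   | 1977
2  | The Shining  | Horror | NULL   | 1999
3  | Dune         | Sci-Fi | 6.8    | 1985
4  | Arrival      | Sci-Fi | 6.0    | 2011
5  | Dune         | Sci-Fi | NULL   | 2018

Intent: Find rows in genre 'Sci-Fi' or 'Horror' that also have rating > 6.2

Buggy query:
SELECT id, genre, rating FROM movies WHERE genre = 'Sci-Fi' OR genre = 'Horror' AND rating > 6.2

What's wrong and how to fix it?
Bug: AND binds tighter than OR, so this parses as genre = 'Sci-Fi' OR (genre = 'Horror' AND rating > 6.2)

Fix: Add parentheses around the OR so the AND applies to both alternatives

Corrected query:
SELECT id, genre, rating FROM movies WHERE (genre = 'Sci-Fi' OR genre = 'Horror') AND rating > 6.2

Result:
id | genre  | rating
---+--------+-------
3  | Sci-Fi | 6.8   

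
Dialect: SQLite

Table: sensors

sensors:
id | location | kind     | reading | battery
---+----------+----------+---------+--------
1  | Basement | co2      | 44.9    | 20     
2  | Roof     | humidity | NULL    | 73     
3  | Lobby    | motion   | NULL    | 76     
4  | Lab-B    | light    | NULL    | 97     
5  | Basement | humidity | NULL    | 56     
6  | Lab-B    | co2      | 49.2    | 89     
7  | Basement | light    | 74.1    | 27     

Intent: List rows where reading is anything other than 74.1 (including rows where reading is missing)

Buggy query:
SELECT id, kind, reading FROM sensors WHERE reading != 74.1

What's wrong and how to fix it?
Bug: Inequality against NULL is unknown, not true; rows with NULL are dropped

Fix: Add an explicit OR reading IS NULL to include the missing-value rows

Corrected query:
SELECT id, kind, reading FROM sensors WHERE reading != 74.1 OR reading IS NULL

Result:
id | kind     | reading
---+----------+--------
1  | co2      | 44.9   
2  | humidity | NULL   
3  | motion   | NULL   
4  | light    | NULL   
5  | humidity | NULL   
6  | co2      | 49.2   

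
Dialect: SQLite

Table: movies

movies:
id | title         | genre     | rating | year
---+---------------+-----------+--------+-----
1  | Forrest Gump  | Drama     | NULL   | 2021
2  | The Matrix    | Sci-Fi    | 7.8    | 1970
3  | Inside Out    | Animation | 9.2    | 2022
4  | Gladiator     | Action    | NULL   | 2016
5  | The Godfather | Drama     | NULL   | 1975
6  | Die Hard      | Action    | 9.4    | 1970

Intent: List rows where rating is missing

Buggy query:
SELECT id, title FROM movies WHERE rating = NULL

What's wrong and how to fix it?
Bug: Comparing to NULL with '=' never matches; NULL = NULL is unknown, not true

Fix: Use IS NULL to test for NULL

Corrected query:
SELECT id, title FROM movies WHERE rating IS NULL

Result:
id | title        
---+--------------
1  | Forrest Gump 
4  | Gladiator    
5  | The Godfather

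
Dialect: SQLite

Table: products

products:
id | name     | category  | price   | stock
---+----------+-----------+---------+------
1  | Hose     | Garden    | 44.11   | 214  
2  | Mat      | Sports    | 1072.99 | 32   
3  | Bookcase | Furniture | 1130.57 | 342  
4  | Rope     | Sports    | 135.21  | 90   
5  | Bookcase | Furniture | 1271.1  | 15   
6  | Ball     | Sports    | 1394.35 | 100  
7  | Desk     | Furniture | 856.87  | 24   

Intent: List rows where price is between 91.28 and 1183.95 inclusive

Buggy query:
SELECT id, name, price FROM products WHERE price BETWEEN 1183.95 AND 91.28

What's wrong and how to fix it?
Bug: The bounds are reversed; BETWEEN a AND b requires a <= b to match anything

Fix: Swap the bounds so the smaller value comes first

Corrected query:
SELECT id, name, price FROM products WHERE price BETWEEN 91.28 AND 1183.95

Result:
id | name     | price  
---+----------+--------
2  | Mat      | 1072.99
3  | Bookcase | 1130.57
4  | Rope     | 135.21 
7  | Desk     | 856.87 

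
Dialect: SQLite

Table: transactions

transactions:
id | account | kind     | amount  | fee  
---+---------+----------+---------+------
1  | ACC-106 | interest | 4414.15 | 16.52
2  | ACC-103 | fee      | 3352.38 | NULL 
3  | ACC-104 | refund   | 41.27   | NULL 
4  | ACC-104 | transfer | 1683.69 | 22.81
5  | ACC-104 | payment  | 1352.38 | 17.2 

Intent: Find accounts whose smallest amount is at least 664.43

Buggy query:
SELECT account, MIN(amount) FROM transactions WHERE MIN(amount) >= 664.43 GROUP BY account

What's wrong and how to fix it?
Bug: MIN() in WHERE is a misuse of aggregate

Fix: Use HAVING for the per-group MIN condition

Corrected query:
SELECT account, MIN(amount) FROM transactions GROUP BY account HAVING MIN(amount) >= 664.43

Result:
account | MIN(amount)
--------+------------
ACC-103 | 3352.38    
ACC-106 | 4414.15    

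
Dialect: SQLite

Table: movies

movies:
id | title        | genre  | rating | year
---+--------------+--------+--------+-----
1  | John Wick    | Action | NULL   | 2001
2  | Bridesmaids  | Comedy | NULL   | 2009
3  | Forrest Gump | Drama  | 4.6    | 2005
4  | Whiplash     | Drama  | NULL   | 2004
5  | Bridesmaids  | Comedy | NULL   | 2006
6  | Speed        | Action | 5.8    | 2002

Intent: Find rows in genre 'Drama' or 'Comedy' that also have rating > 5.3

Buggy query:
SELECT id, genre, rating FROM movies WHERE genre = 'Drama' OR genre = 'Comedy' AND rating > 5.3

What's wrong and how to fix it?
Bug: AND binds tighter than OR, so this parses as genre = 'Drama' OR (genre = 'Comedy' AND rating > 5.3)

Fix: Group the OR with parentheses (or use IN), then AND the threshold

Corrected query:
SELECT id, genre, rating FROM movies WHERE (genre = 'Drama' OR genre = 'Comedy') AND rating > 5.3

Result:
(no rows)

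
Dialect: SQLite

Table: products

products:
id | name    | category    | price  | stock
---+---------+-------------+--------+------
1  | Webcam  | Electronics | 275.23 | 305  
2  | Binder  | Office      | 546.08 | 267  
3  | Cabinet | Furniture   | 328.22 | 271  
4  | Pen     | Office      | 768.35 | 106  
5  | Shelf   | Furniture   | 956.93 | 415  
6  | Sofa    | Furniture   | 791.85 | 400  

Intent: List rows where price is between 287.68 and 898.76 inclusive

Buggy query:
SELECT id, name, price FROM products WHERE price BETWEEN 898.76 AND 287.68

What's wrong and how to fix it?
Bug: BETWEEN expects the lower bound first; with 898.76 AND 287.68 the range is empty

Fix: Swap the bounds so the smaller value comes first

Corrected query:
SELECT id, name, price FROM products WHERE price BETWEEN 287.68 AND 898.76

Result:
id | name    | price 
---+---------+-------
2  | Binder  | 546.08
3  | Cabinet | 328.22
4  | Pen     | 768.35
6  | Sofa    | 791.85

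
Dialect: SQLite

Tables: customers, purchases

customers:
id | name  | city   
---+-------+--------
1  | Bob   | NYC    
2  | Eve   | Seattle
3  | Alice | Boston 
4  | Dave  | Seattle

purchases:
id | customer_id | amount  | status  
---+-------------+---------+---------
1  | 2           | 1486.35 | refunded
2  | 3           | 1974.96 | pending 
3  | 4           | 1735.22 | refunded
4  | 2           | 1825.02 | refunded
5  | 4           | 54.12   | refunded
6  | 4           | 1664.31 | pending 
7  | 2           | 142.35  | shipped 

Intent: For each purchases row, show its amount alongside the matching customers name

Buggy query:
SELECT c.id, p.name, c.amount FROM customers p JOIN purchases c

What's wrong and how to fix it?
Bug: JOIN with no ON clause produces a cartesian product; every purchases row pairs with every customers row

Fix: Specify the join condition linking the foreign key to the parent id

Corrected query:
SELECT c.id, p.name, c.amount FROM customers p JOIN purchases c ON c.customer_id = p.id

Result:
id | name  | amount 
---+-------+--------
1  | Eve   | 1486.35
2  | Alice | 1974.96
3  | Dave  | 1735.22
4  | Eve   | 1825.02
5  | Dave  | 54.12  
6  | Dave  | 1664.31
7  | Eve   | 142.35 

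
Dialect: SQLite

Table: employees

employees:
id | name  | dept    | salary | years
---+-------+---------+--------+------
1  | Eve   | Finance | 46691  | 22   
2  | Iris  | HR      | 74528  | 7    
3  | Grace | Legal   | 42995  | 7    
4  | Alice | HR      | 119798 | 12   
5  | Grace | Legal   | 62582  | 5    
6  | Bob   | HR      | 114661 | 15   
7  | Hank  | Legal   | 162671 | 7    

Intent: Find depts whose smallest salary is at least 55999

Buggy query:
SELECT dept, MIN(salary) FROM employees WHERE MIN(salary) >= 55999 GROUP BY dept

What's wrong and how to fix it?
Bug: Aggregates like MIN are computed per group after WHERE runs

Fix: Use HAVING for the per-group MIN condition

Corrected query:
SELECT dept, MIN(salary) FROM employees GROUP BY dept HAVING MIN(salary) >= 55999

Result:
dept | MIN(salary)
-----+------------
HR   | 74528      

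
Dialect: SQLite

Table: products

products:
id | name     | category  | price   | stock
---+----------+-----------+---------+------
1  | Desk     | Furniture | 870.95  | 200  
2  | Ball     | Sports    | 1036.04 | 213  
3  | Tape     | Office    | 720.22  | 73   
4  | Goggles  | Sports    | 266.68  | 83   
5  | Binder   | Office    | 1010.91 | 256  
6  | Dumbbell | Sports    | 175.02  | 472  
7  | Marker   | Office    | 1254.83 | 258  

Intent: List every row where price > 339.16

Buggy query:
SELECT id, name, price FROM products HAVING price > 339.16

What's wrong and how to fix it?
Bug: HAVING filters the output of aggregation, but this query has no GROUP BY and no aggregate functions, so SQLite rejects it (HAVING clause on a non-aggregate query); the condition here is per row

Fix: Use WHERE for row-level filtering

Corrected query:
SELECT id, name, price FROM products WHERE price > 339.16

Result:
id | name   | price  
---+--------+--------
1  | Desk   | 870.95 
2  | Ball   | 1036.04
3  | Tape   | 720.22 
5  | Binder | 1010.91
7  | Marker | 1254.83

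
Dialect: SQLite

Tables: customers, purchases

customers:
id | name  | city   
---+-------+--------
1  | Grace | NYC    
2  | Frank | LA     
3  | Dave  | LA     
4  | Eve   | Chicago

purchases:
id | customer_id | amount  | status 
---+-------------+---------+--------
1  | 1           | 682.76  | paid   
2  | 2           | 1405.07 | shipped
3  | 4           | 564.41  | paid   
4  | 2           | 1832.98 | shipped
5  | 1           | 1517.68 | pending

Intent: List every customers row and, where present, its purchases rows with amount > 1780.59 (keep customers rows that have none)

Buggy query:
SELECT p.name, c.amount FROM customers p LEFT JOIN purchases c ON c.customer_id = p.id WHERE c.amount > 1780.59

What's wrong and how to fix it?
Bug: A WHERE condition on the right-hand table after LEFT JOIN drops unmatched parents

Fix: Move the right-table condition into the ON clause so unmatched parents are kept

Corrected query:
SELECT p.name, c.amount FROM customers p LEFT JOIN purchases c ON c.customer_id = p.id AND c.amount > 1780.59

Result:
name  | amount 
------+--------
Grace | NULL   
Frank | 1832.98
Dave  | NULL   
Eve   | NULL   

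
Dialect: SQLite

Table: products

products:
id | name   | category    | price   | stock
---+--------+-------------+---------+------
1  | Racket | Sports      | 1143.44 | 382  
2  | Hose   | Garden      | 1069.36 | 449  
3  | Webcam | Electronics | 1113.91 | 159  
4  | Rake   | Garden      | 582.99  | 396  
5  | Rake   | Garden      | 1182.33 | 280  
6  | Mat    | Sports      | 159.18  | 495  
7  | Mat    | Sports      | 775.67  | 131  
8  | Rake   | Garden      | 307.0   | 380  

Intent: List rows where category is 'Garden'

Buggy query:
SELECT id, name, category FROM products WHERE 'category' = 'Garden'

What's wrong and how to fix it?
Bug: 'category' in single quotes is a string literal, not the column; the comparison is literal-vs-literal and never true

Fix: Remove the quotes around the column name (or use double quotes for an identifier)

Corrected query:
SELECT id, name, category FROM products WHERE category = 'Garden'

Result:
id | name | category
---+------+---------
2  | Hose | Garden  
4  | Rake | Garden  
5  | Rake | Garden  
8  | Rake | Garden  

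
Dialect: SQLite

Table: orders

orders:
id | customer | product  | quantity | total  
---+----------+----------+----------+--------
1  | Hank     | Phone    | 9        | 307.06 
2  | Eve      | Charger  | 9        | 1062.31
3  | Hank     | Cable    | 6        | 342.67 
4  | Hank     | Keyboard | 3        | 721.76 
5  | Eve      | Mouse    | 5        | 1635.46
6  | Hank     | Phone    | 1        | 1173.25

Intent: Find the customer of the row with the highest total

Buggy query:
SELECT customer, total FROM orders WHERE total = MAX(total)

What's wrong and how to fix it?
Bug: MAX(total) is an aggregate and cannot be used directly in WHERE

Fix: Use a subquery: WHERE total = (SELECT MAX(total) FROM orders)

Corrected query:
SELECT customer, total FROM orders WHERE total = (SELECT MAX(total) FROM orders)

Result:
customer | total  
---------+--------
Eve      | 1635.46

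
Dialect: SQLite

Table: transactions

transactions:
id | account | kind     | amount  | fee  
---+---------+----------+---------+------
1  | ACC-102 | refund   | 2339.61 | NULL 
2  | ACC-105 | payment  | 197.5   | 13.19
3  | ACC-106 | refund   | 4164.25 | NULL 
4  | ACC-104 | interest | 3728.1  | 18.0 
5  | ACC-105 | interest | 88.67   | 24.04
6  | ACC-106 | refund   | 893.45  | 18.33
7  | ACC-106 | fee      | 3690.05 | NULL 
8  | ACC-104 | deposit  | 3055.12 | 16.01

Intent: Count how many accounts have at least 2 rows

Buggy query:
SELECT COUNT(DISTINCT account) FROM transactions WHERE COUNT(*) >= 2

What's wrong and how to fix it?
Bug: WHERE filters individual rows, not groups, so a group-level COUNT is invalid there

Fix: Group first with HAVING COUNT(*) >= 2, then COUNT the resulting groups

Corrected query:
SELECT COUNT(*) FROM (SELECT account FROM transactions GROUP BY account HAVING COUNT(*) >= 2)

Result:
COUNT(*)
--------
3       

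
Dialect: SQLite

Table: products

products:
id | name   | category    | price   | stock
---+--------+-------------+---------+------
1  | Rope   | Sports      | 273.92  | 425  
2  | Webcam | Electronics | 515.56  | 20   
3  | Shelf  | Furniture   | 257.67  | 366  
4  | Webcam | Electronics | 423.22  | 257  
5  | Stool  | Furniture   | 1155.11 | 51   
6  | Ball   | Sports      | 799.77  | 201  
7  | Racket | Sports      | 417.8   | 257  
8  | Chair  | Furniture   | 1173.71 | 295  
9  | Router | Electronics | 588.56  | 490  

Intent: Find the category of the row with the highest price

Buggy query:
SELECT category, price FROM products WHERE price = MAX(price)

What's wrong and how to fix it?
Bug: WHERE is evaluated per row; an aggregate over the whole table isn't defined there

Fix: Use a subquery: WHERE price = (SELECT MAX(price) FROM products)

Corrected query:
SELECT category, price FROM products WHERE price = (SELECT MAX(price) FROM products)

Result:
category  | price  
----------+--------
Furniture | 1173.71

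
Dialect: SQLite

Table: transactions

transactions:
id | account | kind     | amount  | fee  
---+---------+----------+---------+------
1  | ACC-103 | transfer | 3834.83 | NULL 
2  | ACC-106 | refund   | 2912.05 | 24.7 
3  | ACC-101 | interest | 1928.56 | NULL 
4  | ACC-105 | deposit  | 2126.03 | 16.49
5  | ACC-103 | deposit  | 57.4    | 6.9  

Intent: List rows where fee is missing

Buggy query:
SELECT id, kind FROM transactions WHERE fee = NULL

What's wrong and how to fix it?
Bug: '= NULL' is always unknown in SQL three-valued logic, so no rows match

Fix: Replace '= NULL' with 'IS NULL'

Corrected query:
SELECT id, kind FROM transactions WHERE fee IS NULL

Result:
id | kind    
---+---------
1  | transfer
3  | interest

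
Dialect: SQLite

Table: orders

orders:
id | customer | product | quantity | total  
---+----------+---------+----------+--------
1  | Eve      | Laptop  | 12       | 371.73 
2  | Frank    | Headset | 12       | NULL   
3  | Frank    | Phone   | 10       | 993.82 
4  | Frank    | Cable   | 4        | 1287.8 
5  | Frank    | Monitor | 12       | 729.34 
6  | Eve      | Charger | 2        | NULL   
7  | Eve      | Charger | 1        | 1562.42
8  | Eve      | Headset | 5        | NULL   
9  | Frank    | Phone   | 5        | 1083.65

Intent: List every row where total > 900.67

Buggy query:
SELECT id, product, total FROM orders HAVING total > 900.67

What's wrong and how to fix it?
Bug: HAVING filters the output of aggregation, but this query has no GROUP BY and no aggregate functions, so SQLite rejects it (HAVING clause on a non-aggregate query); the condition here is per row

Fix: Use WHERE for row-level filtering

Corrected query:
SELECT id, product, total FROM orders WHERE total > 900.67

Result:
id | product | total  
---+---------+--------
3  | Phone   | 993.82 
4  | Cable   | 1287.8 
7  | Charger | 1562.42
9  | Phone   | 1083.65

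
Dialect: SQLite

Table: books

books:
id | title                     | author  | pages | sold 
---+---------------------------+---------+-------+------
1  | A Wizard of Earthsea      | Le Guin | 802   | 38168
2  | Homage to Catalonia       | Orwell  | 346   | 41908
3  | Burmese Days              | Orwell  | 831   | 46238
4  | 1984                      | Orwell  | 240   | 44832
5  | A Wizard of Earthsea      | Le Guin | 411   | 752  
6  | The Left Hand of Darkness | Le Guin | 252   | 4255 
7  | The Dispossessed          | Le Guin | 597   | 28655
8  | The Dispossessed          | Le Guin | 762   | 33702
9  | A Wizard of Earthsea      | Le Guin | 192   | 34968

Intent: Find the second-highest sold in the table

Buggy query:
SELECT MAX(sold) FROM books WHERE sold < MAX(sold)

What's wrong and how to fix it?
Bug: MAX(sold) on the right of the comparison is an aggregate-in-WHERE error

Fix: Compute the overall MAX in a subquery, then take MAX of rows below it

Corrected query:
SELECT MAX(sold) FROM books WHERE sold < (SELECT MAX(sold) FROM books)

Result:
MAX(sold)
---------
44832    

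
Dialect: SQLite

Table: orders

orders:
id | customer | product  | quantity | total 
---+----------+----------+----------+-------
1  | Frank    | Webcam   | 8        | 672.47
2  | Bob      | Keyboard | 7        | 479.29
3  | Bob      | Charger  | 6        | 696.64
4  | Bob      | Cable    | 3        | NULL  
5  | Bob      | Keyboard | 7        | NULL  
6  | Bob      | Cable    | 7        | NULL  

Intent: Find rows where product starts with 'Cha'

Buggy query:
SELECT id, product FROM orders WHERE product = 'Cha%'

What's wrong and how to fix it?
Bug: Wildcards only work with LIKE; '=' treats '%' as a literal character

Fix: Replace '=' with LIKE so 'Cha%' is treated as a pattern

Corrected query:
SELECT id, product FROM orders WHERE product LIKE 'Cha%'

Result:
id | product
---+--------
3  | Charger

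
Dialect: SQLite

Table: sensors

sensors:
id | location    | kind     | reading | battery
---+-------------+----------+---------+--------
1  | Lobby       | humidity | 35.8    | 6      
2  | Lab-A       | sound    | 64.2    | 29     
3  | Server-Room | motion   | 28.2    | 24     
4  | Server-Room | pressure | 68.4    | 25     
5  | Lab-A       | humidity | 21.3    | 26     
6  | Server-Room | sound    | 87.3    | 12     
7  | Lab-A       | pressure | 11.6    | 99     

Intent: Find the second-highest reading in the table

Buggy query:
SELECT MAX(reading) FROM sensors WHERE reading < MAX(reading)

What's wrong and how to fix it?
Bug: MAX(reading) on the right of the comparison is an aggregate-in-WHERE error

Fix: Compute the overall MAX in a subquery, then take MAX of rows below it

Corrected query:
SELECT MAX(reading) FROM sensors WHERE reading < (SELECT MAX(reading) FROM sensors)

Result:
MAX(reading)
------------
68.4        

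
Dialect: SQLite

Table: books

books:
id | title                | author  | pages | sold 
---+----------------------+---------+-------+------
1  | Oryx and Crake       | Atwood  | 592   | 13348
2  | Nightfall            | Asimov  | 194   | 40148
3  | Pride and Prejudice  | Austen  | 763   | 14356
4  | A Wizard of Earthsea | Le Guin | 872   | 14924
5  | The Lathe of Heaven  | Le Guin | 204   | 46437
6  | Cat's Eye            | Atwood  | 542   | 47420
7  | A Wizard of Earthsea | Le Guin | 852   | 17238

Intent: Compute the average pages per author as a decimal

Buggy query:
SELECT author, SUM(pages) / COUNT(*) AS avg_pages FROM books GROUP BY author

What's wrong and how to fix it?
Bug: Both operands are integers, so '/' performs integer division and truncates

Fix: Cast one side to REAL so the division keeps the fractional part

Corrected query:
SELECT author, SUM(pages) * 1.0 / COUNT(*) AS avg_pages FROM books GROUP BY author

Result:
author  | avg_pages 
--------+-----------
Asimov  | 194       
Atwood  | 567       
Austen  | 763       
Le Guin | 642.666667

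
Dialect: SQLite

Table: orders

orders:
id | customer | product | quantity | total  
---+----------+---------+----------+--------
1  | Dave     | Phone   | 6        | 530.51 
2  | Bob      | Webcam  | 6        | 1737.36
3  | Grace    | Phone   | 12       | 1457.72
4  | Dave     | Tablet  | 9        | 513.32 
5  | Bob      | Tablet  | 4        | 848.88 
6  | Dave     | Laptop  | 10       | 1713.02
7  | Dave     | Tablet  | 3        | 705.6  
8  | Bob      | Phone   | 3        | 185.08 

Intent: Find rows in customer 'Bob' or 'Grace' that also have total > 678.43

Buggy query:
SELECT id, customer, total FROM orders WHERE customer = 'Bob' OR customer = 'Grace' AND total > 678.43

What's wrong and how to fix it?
Bug: AND binds tighter than OR, so this parses as customer = 'Bob' OR (customer = 'Grace' AND total > 678.43)

Fix: Group the OR with parentheses (or use IN), then AND the threshold

Corrected query:
SELECT id, customer, total FROM orders WHERE (customer = 'Bob' OR customer = 'Grace') AND total > 678.43

Result:
id | customer | total  
---+----------+--------
2  | Bob      | 1737.36
3  | Grace    | 1457.72
5  | Bob      | 848.88 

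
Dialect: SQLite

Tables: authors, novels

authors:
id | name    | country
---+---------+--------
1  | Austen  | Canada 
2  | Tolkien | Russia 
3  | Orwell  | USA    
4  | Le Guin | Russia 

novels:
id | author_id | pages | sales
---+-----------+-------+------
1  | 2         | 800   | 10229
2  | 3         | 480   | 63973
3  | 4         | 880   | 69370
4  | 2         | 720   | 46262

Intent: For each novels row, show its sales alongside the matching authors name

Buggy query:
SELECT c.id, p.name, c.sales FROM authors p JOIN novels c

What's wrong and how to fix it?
Bug: Missing join condition: each novels row is matched to all authors rows instead of just its own

Fix: Add ON c.author_id = p.id to the JOIN

Corrected query:
SELECT c.id, p.name, c.sales FROM authors p JOIN novels c ON c.author_id = p.id

Result:
id | name    | sales
---+---------+------
1  | Tolkien | 10229
2  | Orwell  | 63973
3  | Le Guin | 69370
4  | Tolkien | 46262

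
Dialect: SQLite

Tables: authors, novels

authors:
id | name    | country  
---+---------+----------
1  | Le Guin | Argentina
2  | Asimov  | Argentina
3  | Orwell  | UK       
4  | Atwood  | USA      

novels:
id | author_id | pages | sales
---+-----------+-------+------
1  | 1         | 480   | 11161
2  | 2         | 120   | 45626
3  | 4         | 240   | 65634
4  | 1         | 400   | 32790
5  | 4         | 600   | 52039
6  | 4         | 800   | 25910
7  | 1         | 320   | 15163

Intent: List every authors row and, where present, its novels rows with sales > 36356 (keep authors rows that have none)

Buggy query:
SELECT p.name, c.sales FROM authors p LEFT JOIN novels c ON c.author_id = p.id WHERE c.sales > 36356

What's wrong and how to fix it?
Bug: A WHERE condition on the right-hand table after LEFT JOIN drops unmatched parents

Fix: Move the right-table condition into the ON clause so unmatched parents are kept

Corrected query:
SELECT p.name, c.sales FROM authors p LEFT JOIN novels c ON c.author_id = p.id AND c.sales > 36356

Result:
name    | sales
--------+------
Le Guin | NULL 
Asimov  | 45626
Orwell  | NULL 
Atwood  | 52039
Atwood  | 65634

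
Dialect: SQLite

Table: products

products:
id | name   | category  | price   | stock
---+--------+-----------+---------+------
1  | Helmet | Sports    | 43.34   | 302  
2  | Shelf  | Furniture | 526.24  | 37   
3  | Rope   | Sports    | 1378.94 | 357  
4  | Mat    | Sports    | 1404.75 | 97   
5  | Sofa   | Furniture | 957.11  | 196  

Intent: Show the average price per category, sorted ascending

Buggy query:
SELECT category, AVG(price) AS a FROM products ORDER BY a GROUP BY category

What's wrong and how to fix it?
Bug: ORDER BY appears before GROUP BY; SQL clause order requires GROUP BY first

Fix: Move ORDER BY to the end, after GROUP BY

Corrected query:
SELECT category, AVG(price) AS a FROM products GROUP BY category ORDER BY a

Result:
category  | a         
----------+-----------
Furniture | 741.675   
Sports    | 942.343333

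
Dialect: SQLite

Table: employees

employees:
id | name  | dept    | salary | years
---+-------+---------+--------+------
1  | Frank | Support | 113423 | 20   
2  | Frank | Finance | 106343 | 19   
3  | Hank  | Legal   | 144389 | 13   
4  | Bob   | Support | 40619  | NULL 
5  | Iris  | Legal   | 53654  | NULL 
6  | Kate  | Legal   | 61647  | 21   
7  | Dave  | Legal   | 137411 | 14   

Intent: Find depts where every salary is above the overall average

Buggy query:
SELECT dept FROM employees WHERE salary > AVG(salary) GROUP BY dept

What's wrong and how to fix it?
Bug: WHERE evaluates per row before aggregation, so AVG() is unavailable

Fix: Compute the overall average in a scalar subquery and compare each group's MIN against it in HAVING

Corrected query:
SELECT dept FROM employees GROUP BY dept HAVING MIN(salary) > (SELECT AVG(salary) FROM employees)

Result:
dept   
-------
Finance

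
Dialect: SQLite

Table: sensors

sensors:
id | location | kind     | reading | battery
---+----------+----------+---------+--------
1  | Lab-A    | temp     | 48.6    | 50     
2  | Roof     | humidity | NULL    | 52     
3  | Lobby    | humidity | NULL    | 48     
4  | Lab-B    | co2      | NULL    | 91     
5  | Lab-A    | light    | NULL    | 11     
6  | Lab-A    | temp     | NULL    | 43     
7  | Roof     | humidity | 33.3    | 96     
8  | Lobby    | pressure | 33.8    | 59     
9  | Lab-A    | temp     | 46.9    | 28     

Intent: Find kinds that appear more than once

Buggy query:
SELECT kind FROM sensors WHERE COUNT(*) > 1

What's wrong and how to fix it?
Bug: WHERE can't reference COUNT(*); aggregates are computed after WHERE

Fix: GROUP BY kind, then filter groups with HAVING COUNT(*) > 1

Corrected query:
SELECT kind FROM sensors GROUP BY kind HAVING COUNT(*) > 1

Result:
kind    
--------
humidity
temp    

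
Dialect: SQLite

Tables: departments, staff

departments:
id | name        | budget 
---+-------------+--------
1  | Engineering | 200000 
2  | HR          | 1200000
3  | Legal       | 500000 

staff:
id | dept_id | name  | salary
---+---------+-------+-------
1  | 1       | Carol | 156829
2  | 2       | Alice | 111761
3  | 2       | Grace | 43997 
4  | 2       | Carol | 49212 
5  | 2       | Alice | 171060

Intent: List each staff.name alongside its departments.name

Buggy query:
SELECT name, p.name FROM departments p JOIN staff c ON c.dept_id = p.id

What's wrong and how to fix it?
Bug: 'name' exists in both joined tables, so the database can't tell which one is meant

Fix: Prefix ambiguous columns with the table alias

Corrected query:
SELECT c.name, p.name FROM departments p JOIN staff c ON c.dept_id = p.id

Result:
name  | name       
------+------------
Carol | Engineering
Alice | HR         
Grace | HR         
Carol | HR         
Alice | HR         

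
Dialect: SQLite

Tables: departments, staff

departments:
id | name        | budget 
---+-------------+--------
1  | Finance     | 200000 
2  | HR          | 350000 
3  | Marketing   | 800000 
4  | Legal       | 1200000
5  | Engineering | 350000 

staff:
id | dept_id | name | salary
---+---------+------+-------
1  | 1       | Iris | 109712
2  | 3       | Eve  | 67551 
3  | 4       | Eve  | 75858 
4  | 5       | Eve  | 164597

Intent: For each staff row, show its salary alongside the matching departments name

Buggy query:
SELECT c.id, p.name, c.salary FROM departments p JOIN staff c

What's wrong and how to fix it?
Bug: Missing join condition: each staff row is matched to all departments rows instead of just its own

Fix: Add ON c.dept_id = p.id to the JOIN

Corrected query:
SELECT c.id, p.name, c.salary FROM departments p JOIN staff c ON c.dept_id = p.id

Result:
id | name        | salary
---+-------------+-------
1  | Finance     | 109712
2  | Marketing   | 67551 
3  | Legal       | 75858 
4  | Engineering | 164597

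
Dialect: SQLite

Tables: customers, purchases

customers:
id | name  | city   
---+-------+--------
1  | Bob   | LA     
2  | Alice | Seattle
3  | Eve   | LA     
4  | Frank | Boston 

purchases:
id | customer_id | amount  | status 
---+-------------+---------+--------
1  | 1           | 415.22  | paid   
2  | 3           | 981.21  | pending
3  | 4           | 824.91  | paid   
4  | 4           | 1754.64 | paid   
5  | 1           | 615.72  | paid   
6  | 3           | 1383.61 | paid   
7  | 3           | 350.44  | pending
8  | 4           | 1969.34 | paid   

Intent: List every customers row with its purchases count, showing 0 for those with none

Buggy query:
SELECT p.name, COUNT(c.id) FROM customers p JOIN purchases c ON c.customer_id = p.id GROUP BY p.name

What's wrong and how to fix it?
Bug: An inner join excludes parents with zero children

Fix: Switch to LEFT JOIN to retain unmatched parent rows

Corrected query:
SELECT p.name, COUNT(c.id) FROM customers p LEFT JOIN purchases c ON c.customer_id = p.id GROUP BY p.name

Result:
name  | COUNT(c.id)
------+------------
Alice | 0          
Bob   | 2          
Eve   | 3          
Frank | 3          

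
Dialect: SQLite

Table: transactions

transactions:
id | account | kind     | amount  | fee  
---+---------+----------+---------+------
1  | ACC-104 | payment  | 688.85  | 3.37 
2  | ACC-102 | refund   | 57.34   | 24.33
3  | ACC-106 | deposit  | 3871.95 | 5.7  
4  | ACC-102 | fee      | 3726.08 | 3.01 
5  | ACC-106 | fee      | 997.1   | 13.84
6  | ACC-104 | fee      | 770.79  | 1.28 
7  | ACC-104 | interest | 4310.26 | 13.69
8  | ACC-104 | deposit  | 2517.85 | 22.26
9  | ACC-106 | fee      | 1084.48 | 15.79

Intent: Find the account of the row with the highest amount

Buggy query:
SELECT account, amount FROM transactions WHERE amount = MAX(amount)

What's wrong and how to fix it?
Bug: WHERE is evaluated per row; an aggregate over the whole table isn't defined there

Fix: Use a subquery: WHERE amount = (SELECT MAX(amount) FROM transactions)

Corrected query:
SELECT account, amount FROM transactions WHERE amount = (SELECT MAX(amount) FROM transactions)

Result:
account | amount 
--------+--------
ACC-104 | 4310.26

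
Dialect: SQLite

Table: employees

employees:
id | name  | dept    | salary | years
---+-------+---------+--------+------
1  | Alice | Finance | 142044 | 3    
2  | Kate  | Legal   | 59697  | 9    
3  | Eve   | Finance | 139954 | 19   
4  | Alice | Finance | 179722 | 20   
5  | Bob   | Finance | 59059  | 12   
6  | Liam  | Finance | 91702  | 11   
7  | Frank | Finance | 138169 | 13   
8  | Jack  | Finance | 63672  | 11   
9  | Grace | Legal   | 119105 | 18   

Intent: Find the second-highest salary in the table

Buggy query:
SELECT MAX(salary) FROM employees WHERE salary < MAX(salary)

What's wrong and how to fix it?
Bug: The inner MAX is an aggregate inside WHERE, which is not allowed

Fix: Put the inner MAX in a scalar subquery

Corrected query:
SELECT MAX(salary) FROM employees WHERE salary < (SELECT MAX(salary) FROM employees)

Result:
MAX(salary)
-----------
142044     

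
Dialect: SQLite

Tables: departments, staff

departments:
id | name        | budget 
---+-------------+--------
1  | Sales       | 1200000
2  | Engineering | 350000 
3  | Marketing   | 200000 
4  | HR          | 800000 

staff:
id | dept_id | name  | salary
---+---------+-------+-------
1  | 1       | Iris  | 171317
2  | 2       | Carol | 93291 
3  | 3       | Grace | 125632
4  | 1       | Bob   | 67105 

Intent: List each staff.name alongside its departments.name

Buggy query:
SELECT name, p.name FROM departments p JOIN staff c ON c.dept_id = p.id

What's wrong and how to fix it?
Bug: Both tables have a 'name' column; the unqualified reference is ambiguous

Fix: Prefix ambiguous columns with the table alias

Corrected query:
SELECT c.name, p.name FROM departments p JOIN staff c ON c.dept_id = p.id

Result:
name  | name       
------+------------
Iris  | Sales      
Carol | Engineering
Grace | Marketing  
Bob   | Sales      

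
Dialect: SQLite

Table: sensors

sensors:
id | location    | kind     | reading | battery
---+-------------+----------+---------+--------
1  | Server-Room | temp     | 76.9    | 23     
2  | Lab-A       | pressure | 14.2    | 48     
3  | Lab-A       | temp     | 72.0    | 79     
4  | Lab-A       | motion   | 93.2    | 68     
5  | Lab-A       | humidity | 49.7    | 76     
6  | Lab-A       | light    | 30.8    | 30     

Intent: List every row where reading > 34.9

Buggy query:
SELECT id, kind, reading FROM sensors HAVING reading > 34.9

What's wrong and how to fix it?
Bug: HAVING filters the output of aggregation, but this query has no GROUP BY and no aggregate functions, so SQLite rejects it (HAVING clause on a non-aggregate query); the condition here is per row

Fix: Replace HAVING with WHERE since the condition applies to individual rows

Corrected query:
SELECT id, kind, reading FROM sensors WHERE reading > 34.9

Result:
id | kind     | reading
---+----------+--------
1  | temp     | 76.9   
3  | temp     | 72     
4  | motion   | 93.2   
5  | humidity | 49.7   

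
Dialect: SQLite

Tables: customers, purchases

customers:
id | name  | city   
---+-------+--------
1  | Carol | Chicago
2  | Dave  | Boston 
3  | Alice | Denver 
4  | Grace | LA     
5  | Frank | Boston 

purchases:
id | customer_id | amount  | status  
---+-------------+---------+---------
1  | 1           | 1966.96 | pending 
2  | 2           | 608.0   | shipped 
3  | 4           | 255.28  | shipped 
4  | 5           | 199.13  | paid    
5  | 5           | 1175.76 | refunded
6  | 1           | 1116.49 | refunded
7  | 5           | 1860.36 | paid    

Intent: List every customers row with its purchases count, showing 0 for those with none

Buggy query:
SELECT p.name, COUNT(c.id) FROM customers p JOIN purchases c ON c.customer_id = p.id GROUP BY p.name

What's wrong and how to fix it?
Bug: An inner join excludes parents with zero children

Fix: Switch to LEFT JOIN to retain unmatched parent rows

Corrected query:
SELECT p.name, COUNT(c.id) FROM customers p LEFT JOIN purchases c ON c.customer_id = p.id GROUP BY p.name

Result:
name  | COUNT(c.id)
------+------------
Alice | 0          
Carol | 2          
Dave  | 1          
Frank | 3          
Grace | 1          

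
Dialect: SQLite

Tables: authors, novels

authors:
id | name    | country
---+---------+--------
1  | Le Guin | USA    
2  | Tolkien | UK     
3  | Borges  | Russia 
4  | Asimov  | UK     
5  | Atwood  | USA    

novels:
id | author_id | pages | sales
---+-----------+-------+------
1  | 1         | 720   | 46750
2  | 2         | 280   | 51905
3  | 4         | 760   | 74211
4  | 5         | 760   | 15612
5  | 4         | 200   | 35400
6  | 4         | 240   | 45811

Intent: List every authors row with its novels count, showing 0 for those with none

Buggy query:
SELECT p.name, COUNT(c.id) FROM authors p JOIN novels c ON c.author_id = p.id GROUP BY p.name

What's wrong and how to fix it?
Bug: INNER JOIN drops authors rows that have no matching novels rows

Fix: Switch to LEFT JOIN to retain unmatched parent rows

Corrected query:
SELECT p.name, COUNT(c.id) FROM authors p LEFT JOIN novels c ON c.author_id = p.id GROUP BY p.name

Result:
name    | COUNT(c.id)
--------+------------
Asimov  | 3          
Atwood  | 1          
Borges  | 0          
Le Guin | 1          
Tolkien | 1          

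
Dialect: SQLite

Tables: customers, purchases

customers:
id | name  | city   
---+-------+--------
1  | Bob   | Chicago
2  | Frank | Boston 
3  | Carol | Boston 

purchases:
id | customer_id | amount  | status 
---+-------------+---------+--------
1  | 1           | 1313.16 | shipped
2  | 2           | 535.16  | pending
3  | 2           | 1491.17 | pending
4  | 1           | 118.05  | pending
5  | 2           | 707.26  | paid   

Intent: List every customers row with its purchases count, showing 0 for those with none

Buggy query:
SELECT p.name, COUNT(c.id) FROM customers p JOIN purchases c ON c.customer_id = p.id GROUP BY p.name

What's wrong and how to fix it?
Bug: An inner join excludes parents with zero children

Fix: Switch to LEFT JOIN to retain unmatched parent rows

Corrected query:
SELECT p.name, COUNT(c.id) FROM customers p LEFT JOIN purchases c ON c.customer_id = p.id GROUP BY p.name

Result:
name  | COUNT(c.id)
------+------------
Bob   | 2          
Carol | 0          
Frank | 3          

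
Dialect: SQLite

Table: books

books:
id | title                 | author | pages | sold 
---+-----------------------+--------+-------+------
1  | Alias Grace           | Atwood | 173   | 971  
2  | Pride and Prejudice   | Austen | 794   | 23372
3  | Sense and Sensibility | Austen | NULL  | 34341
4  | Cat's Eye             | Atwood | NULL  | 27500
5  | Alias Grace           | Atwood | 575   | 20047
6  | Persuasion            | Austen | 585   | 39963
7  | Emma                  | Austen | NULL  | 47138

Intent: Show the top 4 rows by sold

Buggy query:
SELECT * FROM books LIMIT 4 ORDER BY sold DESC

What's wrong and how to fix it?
Bug: LIMIT must come after ORDER BY

Fix: Swap the clauses: ORDER BY first, then LIMIT

Corrected query:
SELECT * FROM books ORDER BY sold DESC LIMIT 4

Result:
id | title                 | author | pages | sold 
---+-----------------------+--------+-------+------
7  | Emma                  | Austen | NULL  | 47138
6  | Persuasion            | Austen | 585   | 39963
3  | Sense and Sensibility | Austen | NULL  | 34341
4  | Cat's Eye             | Atwood | NULL  | 27500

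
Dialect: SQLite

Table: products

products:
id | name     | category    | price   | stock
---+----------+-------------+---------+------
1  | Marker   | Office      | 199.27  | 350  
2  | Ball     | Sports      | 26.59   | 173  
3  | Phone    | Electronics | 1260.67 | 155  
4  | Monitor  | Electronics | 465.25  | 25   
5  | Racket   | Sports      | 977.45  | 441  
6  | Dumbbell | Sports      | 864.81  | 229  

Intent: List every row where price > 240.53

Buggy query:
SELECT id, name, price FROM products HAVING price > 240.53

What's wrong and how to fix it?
Bug: This is a non-aggregate query (no GROUP BY, no aggregates), so in SQLite the HAVING clause is invalid here; a row-level condition belongs in WHERE

Fix: Replace HAVING with WHERE since the condition applies to individual rows

Corrected query:
SELECT id, name, price FROM products WHERE price > 240.53

Result:
id | name     | price  
---+----------+--------
3  | Phone    | 1260.67
4  | Monitor  | 465.25 
5  | Racket   | 977.45 
6  | Dumbbell | 864.81 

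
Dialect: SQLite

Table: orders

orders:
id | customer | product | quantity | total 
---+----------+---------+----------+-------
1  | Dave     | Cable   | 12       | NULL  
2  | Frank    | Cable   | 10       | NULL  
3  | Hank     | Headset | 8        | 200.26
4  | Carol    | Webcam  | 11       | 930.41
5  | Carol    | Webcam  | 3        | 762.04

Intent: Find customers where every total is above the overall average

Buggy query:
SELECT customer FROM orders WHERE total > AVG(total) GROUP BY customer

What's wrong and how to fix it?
Bug: AVG() is an aggregate; it can't sit directly in WHERE

Fix: Use a subquery for AVG and a HAVING MIN(...) filter so the condition holds for every row in the group

Corrected query:
SELECT customer FROM orders GROUP BY customer HAVING MIN(total) > (SELECT AVG(total) FROM orders)

Result:
customer
--------
Carol   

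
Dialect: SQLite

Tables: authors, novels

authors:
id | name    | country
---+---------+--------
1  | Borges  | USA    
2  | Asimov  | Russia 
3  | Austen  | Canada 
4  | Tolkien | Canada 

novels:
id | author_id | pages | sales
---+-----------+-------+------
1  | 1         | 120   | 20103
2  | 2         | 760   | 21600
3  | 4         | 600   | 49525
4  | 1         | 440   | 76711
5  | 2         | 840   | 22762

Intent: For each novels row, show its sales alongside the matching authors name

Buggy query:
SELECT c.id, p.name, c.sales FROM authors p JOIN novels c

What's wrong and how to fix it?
Bug: Missing join condition: each novels row is matched to all authors rows instead of just its own

Fix: Add ON c.author_id = p.id to the JOIN

Corrected query:
SELECT c.id, p.name, c.sales FROM authors p JOIN novels c ON c.author_id = p.id

Result:
id | name    | sales
---+---------+------
1  | Borges  | 20103
2  | Asimov  | 21600
3  | Tolkien | 49525
4  | Borges  | 76711
5  | Asimov  | 22762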